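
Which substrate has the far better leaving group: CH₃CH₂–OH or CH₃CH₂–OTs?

From CH₃CH₂–OH the departing group would be OH⁻ (pKₐ(H₂O) ≈ 15.7). Strong base; essentially never leaves without prior activation.
From CH₃CH₂–OTs the leaving group is OTs⁻ (pKₐ(p-CH₃C₆H₄SO₃H (TsOH)) ≈ -2.8). Resonance-delocalised arenesulfonate.
(In practice CH₃CH₂–OTs is made from CH₃CH₂–OH by treatment with TsCl / pyridine, converting the hydroxyl into a tosylate.)

CH₃CH₂–OTs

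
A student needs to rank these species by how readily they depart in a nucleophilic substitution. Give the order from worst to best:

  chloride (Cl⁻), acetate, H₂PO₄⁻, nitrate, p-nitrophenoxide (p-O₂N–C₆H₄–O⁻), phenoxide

phenoxide < p-nitrophenoxide (p-O₂N–C₆H₄–O⁻) < acetate < H₂PO₄⁻ < nitrate < chloride (Cl⁻)

The more stable X⁻ (or X) is on its own — i.e. the weaker a base it is — the better a leaving group it makes.
chloride (Cl⁻): pKₐ(HCl) ≈ -7
nitrate: pKₐ(HNO₃) ≈ -1.3
H₂PO₄⁻: pKₐ(H₃PO₄) ≈ 2.1
acetate: pKₐ(CH₃COOH) ≈ 4.8
p-nitrophenoxide (p-O₂N–C₆H₄–O⁻): pKₐ(p-nitrophenol) ≈ 7.2
phenoxide: pKₐ(C₆H₅OH (phenol)) ≈ 10
The question asks for worst first, so the sequence is read in increasing leaving-group ability.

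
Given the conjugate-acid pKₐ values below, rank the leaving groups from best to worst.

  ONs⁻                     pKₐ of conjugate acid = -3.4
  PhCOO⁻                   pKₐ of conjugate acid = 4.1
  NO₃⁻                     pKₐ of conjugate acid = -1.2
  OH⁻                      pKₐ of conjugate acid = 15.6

ONs⁻ > NO₃⁻ > PhCOO⁻ > OH⁻

Lower conjugate-acid pKₐ ⇒ weaker base ⇒ better leaving group.
Sorting by the given values: ONs⁻ (-3.4), NO₃⁻ (-1.2), PhCOO⁻ (4.1), OH⁻ (15.6).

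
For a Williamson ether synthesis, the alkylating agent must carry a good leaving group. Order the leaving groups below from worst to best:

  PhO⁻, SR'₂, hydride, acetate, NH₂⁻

NH₂⁻ < hydride < PhO⁻ < acetate < SR'₂

Leaving-group ability tracks the stability of the departed species; conjugate-acid pKₐ is the usual yardstick (lower pKₐ → better LG).
SR'₂: pKₐ(R'₂SH⁺) ≈ -7 — neutral; leaves from a sulfonium salt (R–SR'₂⁺)
acetate: pKₐ(CH₃COOH) ≈ 4.8
PhO⁻: pKₐ(C₆H₅OH (phenol)) ≈ 10 — resonance into the ring helps, but still a poor LG
hydride: pKₐ(H₂) ≈ 36
NH₂⁻: pKₐ(NH₃) ≈ 38 — extremely strong base; never a leaving group
Listed from poorest to best leaving group as asked.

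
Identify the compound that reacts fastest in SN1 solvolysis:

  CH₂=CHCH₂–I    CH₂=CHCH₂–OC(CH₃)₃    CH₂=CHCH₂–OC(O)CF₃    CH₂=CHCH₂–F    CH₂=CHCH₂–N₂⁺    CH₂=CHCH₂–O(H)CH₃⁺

Identical carbon frameworks mean the comparison reduces to leaving-group quality.
Leaving-group ability tracks the stability of the departed species; conjugate-acid pKₐ is the usual yardstick (lower pKₐ → better LG).
CH₂=CHCH₂–N₂⁺ loses N₂: no meaningful conjugate acid; N₂ departs as an exceptionally stable neutral molecule
CH₂=CHCH₂–I loses I⁻: pKₐ(HI) ≈ -10
CH₂=CHCH₂–O(H)CH₃⁺ loses R'OH: pKₐ(R'OH₂⁺) ≈ -2.4
CH₂=CHCH₂–OC(O)CF₃ loses CF₃COO⁻: pKₐ(CF₃COOH) ≈ 0.2
CH₂=CHCH₂–F loses F⁻: pKₐ(HF) ≈ 3.2
CH₂=CHCH₂–OC(CH₃)₃ loses (CH₃)₃CO⁻: pKₐ(t-BuOH) ≈ 18

CH₂=CHCH₂–N₂⁺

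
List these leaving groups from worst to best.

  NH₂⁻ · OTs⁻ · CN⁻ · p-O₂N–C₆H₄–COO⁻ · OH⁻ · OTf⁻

NH₂⁻ < OH⁻ < CN⁻ < p-O₂N–C₆H₄–COO⁻ < OTs⁻ < OTf⁻

OTf⁻: pKₐ(CF₃SO₃H (triflic acid)) ≈ -14 — charge spread over three oxygens and a CF₃ group; the premier leaving group in synthesis
OTs⁻: pKₐ(p-CH₃C₆H₄SO₃H (TsOH)) ≈ -2.8 — resonance-delocalised arenesulfonate
p-O₂N–C₆H₄–COO⁻: pKₐ(p-nitrobenzoic acid) ≈ 3.4 — electron-withdrawing nitro group stabilises the carboxylate
CN⁻: pKₐ(HCN) ≈ 9.2 — sp carbon stabilises the charge somewhat, but still a poor LG
OH⁻: pKₐ(H₂O) ≈ 15.7
NH₂⁻: pKₐ(NH₃) ≈ 38 — extremely strong base; never a leaving group
The question asks for worst first, so the sequence is read in increasing leaving-group ability.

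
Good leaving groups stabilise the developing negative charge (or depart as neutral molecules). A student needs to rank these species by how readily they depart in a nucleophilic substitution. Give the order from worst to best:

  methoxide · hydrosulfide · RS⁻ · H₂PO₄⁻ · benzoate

H₂PO₄⁻: pKₐ(H₃PO₄) ≈ 2.1
benzoate: pKₐ(C₆H₅COOH) ≈ 4.2
hydrosulfide: pKₐ(H₂S) ≈ 7
RS⁻: pKₐ(RSH (a thiol)) ≈ 10.5
methoxide: pKₐ(CH₃OH) ≈ 15.5
Reversing gives the worst-to-best order requested.

methoxide < RS⁻ < hydrosulfide < benzoate < H₂PO₄⁻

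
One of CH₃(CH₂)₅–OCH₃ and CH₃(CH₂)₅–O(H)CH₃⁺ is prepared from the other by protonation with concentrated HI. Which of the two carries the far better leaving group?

CH₃(CH₂)₅–O(H)CH₃⁺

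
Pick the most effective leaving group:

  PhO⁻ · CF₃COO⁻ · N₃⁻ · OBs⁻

A good leaving group is a weak base: the lower the pKₐ of its conjugate acid, the more readily it departs.
OBs⁻: pKₐ(p-BrC₆H₄SO₃H) ≈ -2.8
CF₃COO⁻: pKₐ(CF₃COOH) ≈ 0.2
N₃⁻: pKₐ(HN₃) ≈ 4.7
PhO⁻: pKₐ(C₆H₅OH (phenol)) ≈ 10

OBs⁻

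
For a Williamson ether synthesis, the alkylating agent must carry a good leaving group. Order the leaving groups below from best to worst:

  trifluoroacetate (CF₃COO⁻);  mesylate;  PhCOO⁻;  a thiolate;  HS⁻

mesylate > trifluoroacetate (CF₃COO⁻) > PhCOO⁻ > HS⁻ > a thiolate

The more stable X⁻ (or X) is on its own — i.e. the weaker a base it is — the better a leaving group it makes.
mesylate: pKₐ(CH₃SO₃H (MsOH)) ≈ -1.9 — resonance-delocalised alkanesulfonate
trifluoroacetate (CF₃COO⁻): pKₐ(CF₃COOH) ≈ 0.2 — strongly electron-withdrawing CF₃ stabilises the carboxylate
PhCOO⁻: pKₐ(C₆H₅COOH) ≈ 4.2 — aryl carboxylate
HS⁻: pKₐ(H₂S) ≈ 7
a thiolate: pKₐ(RSH (a thiol)) ≈ 10.5 — moderately basic; rarely leaves without activation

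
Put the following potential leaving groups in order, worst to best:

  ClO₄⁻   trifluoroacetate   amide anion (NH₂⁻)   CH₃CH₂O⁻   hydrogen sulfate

amide anion (NH₂⁻) < CH₃CH₂O⁻ < trifluoroacetate < hydrogen sulfate < ClO₄⁻

Leaving-group ability tracks the stability of the departed species; conjugate-acid pKₐ is the usual yardstick (lower pKₐ → better LG).
ClO₄⁻: pKₐ(HClO₄) ≈ -10 — extremely weak base; rarely used for safety reasons
hydrogen sulfate: pKₐ(H₂SO₄) ≈ -3 — conjugate base of a strong mineral acid
trifluoroacetate: pKₐ(CF₃COOH) ≈ 0.2 — strongly electron-withdrawing CF₃ stabilises the carboxylate
CH₃CH₂O⁻: pKₐ(CH₃CH₂OH) ≈ 16
amide anion (NH₂⁻): pKₐ(NH₃) ≈ 38 — extremely strong base; never a leaving group
The question asks for worst first, so the sequence is read in increasing leaving-group ability.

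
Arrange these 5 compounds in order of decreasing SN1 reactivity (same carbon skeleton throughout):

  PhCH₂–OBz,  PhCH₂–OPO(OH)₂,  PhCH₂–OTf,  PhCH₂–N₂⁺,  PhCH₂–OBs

PhCH₂–N₂⁺ > PhCH₂–OTf > PhCH₂–OBs > PhCH₂–OPO(OH)₂ > PhCH₂–OBz

The skeletons are identical, so relative rate is governed entirely by leaving-group ability.
Rank by basicity of the departing species: weakest base leaves most easily.
PhCH₂–N₂⁺ loses N₂: no meaningful conjugate acid; N₂ departs as an exceptionally stable neutral molecule
PhCH₂–OTf loses OTf⁻: pKₐ(CF₃SO₃H (triflic acid)) ≈ -14
PhCH₂–OBs loses OBs⁻: pKₐ(p-BrC₆H₄SO₃H) ≈ -2.8
PhCH₂–OPO(OH)₂ loses H₂PO₄⁻: pKₐ(H₃PO₄) ≈ 2.1
PhCH₂–OBz loses PhCOO⁻: pKₐ(C₆H₅COOH) ≈ 4.2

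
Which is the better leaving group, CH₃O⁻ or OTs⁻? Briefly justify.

OTs⁻ is the better leaving group.
pKₐ(p-CH₃C₆H₄SO₃H (TsOH)) ≈ -2.8 versus pKₐ(CH₃OH) ≈ 15.5: OTs⁻ is the much weaker base.
Resonance-delocalised arenesulfonate.

OTs⁻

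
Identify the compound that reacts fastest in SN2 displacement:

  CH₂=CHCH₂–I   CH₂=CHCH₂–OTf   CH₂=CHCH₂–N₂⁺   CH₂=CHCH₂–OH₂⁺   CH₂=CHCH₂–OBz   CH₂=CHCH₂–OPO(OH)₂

CH₂=CHCH₂–N₂⁺

Same R in every case — rank the leaving groups.
A good leaving group is a weak base: the lower the pKₐ of its conjugate acid, the more readily it departs.
CH₂=CHCH₂–N₂⁺ loses N₂: no meaningful conjugate acid; N₂ departs as an exceptionally stable neutral molecule
CH₂=CHCH₂–OTf loses OTf⁻: pKₐ(CF₃SO₃H (triflic acid)) ≈ -14
CH₂=CHCH₂–I loses I⁻: pKₐ(HI) ≈ -10
CH₂=CHCH₂–OH₂⁺ loses H₂O: pKₐ(H₃O⁺) ≈ -1.7
CH₂=CHCH₂–OPO(OH)₂ loses H₂PO₄⁻: pKₐ(H₃PO₄) ≈ 2.1
CH₂=CHCH₂–OBz loses PhCOO⁻: pKₐ(C₆H₅COOH) ≈ 4.2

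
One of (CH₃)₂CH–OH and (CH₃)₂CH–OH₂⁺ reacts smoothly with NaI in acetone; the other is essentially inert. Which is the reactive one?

From (CH₃)₂CH–OH the departing group would be OH⁻ (pKₐ(H₂O) ≈ 15.7). Strong base; essentially never leaves without prior activation.
From (CH₃)₂CH–OH₂⁺ the leaving group is H₂O (pKₐ(H₃O⁺) ≈ -1.7). Neutral; leaves from a protonated alcohol (R–OH₂⁺).
(In practice (CH₃)₂CH–OH₂⁺ is made from (CH₃)₂CH–OH by protonation with strong acid, converting the leaving group from hydroxide to neutral water.)

(CH₃)₂CH–OH₂⁺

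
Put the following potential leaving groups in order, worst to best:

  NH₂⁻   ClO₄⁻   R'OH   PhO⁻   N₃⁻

The more stable X⁻ (or X) is on its own — i.e. the weaker a base it is — the better a leaving group it makes.
ClO₄⁻: pKₐ(HClO₄) ≈ -10 — extremely weak base; rarely used for safety reasons
R'OH: pKₐ(R'OH₂⁺) ≈ -2.4 — neutral; leaves from a protonated ether (an oxonium ion, R–O(H)R'⁺)
N₃⁻: pKₐ(HN₃) ≈ 4.7
PhO⁻: pKₐ(C₆H₅OH (phenol)) ≈ 10 — resonance into the ring helps, but still a poor LG
NH₂⁻: pKₐ(NH₃) ≈ 38 — extremely strong base; never a leaving group
Reversing gives the worst-to-best order requested.

NH₂⁻ < PhO⁻ < N₃⁻ < R'OH < ClO₄⁻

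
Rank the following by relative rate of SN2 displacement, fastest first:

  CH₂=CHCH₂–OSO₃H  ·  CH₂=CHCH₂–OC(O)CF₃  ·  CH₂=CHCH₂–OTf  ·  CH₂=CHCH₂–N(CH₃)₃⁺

Same R in every case — rank the leaving groups.
The more stable X⁻ (or X) is on its own — i.e. the weaker a base it is — the better a leaving group it makes.
CH₂=CHCH₂–OTf loses OTf⁻: pKₐ(CF₃SO₃H (triflic acid)) ≈ -14
CH₂=CHCH₂–OSO₃H loses HSO₄⁻: pKₐ(H₂SO₄) ≈ -3
CH₂=CHCH₂–OC(O)CF₃ loses CF₃COO⁻: pKₐ(CF₃COOH) ≈ 0.2
CH₂=CHCH₂–N(CH₃)₃⁺ loses NR'₃: pKₐ(R'₃NH⁺) ≈ 10.7

CH₂=CHCH₂–OTf > CH₂=CHCH₂–OSO₃H > CH₂=CHCH₂–OC(O)CF₃ > CH₂=CHCH₂–N(CH₃)₃⁺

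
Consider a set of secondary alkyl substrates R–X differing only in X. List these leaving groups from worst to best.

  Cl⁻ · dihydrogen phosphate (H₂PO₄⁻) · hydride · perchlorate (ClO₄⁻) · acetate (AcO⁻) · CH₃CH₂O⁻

Rank by basicity of the departing species: weakest base leaves most easily.
perchlorate (ClO₄⁻): pKₐ(HClO₄) ≈ -10
Cl⁻: pKₐ(HCl) ≈ -7
dihydrogen phosphate (H₂PO₄⁻): pKₐ(H₃PO₄) ≈ 2.1
acetate (AcO⁻): pKₐ(CH₃COOH) ≈ 4.8
CH₃CH₂O⁻: pKₐ(CH₃CH₂OH) ≈ 16
hydride: pKₐ(H₂) ≈ 36
Reversing gives the worst-to-best order requested.

hydride < CH₃CH₂O⁻ < acetate (AcO⁻) < dihydrogen phosphate (H₂PO₄⁻) < Cl⁻ < perchlorate (ClO₄⁻)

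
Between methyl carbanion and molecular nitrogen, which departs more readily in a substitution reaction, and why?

molecular nitrogen

molecular nitrogen is the better leaving group.
N₂ is the ultimate leaving group — it departs as an exceptionally stable neutral molecule, whereas methyl carbanion (pKₐ(CH₄) ≈ 48) is far more basic.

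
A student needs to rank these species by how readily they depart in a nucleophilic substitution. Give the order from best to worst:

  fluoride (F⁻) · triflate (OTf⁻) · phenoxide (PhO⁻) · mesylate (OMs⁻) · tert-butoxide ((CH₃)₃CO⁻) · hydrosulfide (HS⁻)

triflate (OTf⁻) > mesylate (OMs⁻) > fluoride (F⁻) > hydrosulfide (HS⁻) > phenoxide (PhO⁻) > tert-butoxide ((CH₃)₃CO⁻)

Leaving-group ability tracks the stability of the departed species; conjugate-acid pKₐ is the usual yardstick (lower pKₐ → better LG).
triflate (OTf⁻): pKₐ(CF₃SO₃H (triflic acid)) ≈ -14 — charge spread over three oxygens and a CF₃ group; the premier leaving group in synthesis
mesylate (OMs⁻): pKₐ(CH₃SO₃H (MsOH)) ≈ -1.9
fluoride (F⁻): pKₐ(HF) ≈ 3.2
hydrosulfide (HS⁻): pKₐ(H₂S) ≈ 7
phenoxide (PhO⁻): pKₐ(C₆H₅OH (phenol)) ≈ 10 — resonance into the ring helps, but still a poor LG
tert-butoxide ((CH₃)₃CO⁻): pKₐ(t-BuOH) ≈ 18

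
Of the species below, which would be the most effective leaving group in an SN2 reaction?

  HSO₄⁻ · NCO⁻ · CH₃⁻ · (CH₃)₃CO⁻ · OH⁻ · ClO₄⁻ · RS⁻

Leaving-group ability tracks the stability of the departed species; conjugate-acid pKₐ is the usual yardstick (lower pKₐ → better LG).
ClO₄⁻: pKₐ(HClO₄) ≈ -10
HSO₄⁻: pKₐ(H₂SO₄) ≈ -3
NCO⁻: pKₐ(HOCN) ≈ 3.5
RS⁻: pKₐ(RSH (a thiol)) ≈ 10.5
OH⁻: pKₐ(H₂O) ≈ 15.7
(CH₃)₃CO⁻: pKₐ(t-BuOH) ≈ 18
CH₃⁻: pKₐ(CH₄) ≈ 48

ClO₄⁻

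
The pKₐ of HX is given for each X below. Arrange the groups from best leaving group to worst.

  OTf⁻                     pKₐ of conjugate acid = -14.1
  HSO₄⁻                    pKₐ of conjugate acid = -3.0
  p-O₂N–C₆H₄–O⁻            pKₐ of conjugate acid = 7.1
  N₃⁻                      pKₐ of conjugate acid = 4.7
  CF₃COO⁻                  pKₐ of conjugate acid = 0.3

Lower conjugate-acid pKₐ ⇒ weaker base ⇒ better leaving group.
Sorting by the given values: OTf⁻ (-14.1), HSO₄⁻ (-3.0), CF₃COO⁻ (0.3), N₃⁻ (4.7), p-O₂N–C₆H₄–O⁻ (7.1).

OTf⁻ > HSO₄⁻ > CF₃COO⁻ > N₃⁻ > p-O₂N–C₆H₄–O⁻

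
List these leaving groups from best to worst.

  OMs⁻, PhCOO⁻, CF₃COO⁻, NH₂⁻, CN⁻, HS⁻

A good leaving group is a weak base: the lower the pKₐ of its conjugate acid, the more readily it departs.
OMs⁻: pKₐ(CH₃SO₃H (MsOH)) ≈ -1.9 — resonance-delocalised alkanesulfonate
CF₃COO⁻: pKₐ(CF₃COOH) ≈ 0.2 — strongly electron-withdrawing CF₃ stabilises the carboxylate
PhCOO⁻: pKₐ(C₆H₅COOH) ≈ 4.2
HS⁻: pKₐ(H₂S) ≈ 7 — larger and more polarisable than the oxygen analogue
CN⁻: pKₐ(HCN) ≈ 9.2 — sp carbon stabilises the charge somewhat, but still a poor LG
NH₂⁻: pKₐ(NH₃) ≈ 38 — extremely strong base; never a leaving group

OMs⁻ > CF₃COO⁻ > PhCOO⁻ > HS⁻ > CN⁻ > NH₂⁻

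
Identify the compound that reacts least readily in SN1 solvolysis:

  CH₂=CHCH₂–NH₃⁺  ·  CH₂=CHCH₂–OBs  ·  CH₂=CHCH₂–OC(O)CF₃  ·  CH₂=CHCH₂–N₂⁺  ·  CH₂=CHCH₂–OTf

CH₂=CHCH₂–NH₃⁺

Identical carbon frameworks mean the comparison reduces to leaving-group quality.
Leaving-group ability tracks the stability of the departed species; conjugate-acid pKₐ is the usual yardstick (lower pKₐ → better LG).
CH₂=CHCH₂–N₂⁺ loses N₂: no meaningful conjugate acid; N₂ departs as an exceptionally stable neutral molecule
CH₂=CHCH₂–OTf loses OTf⁻: pKₐ(CF₃SO₃H (triflic acid)) ≈ -14
CH₂=CHCH₂–OBs loses OBs⁻: pKₐ(p-BrC₆H₄SO₃H) ≈ -2.8
CH₂=CHCH₂–OC(O)CF₃ loses CF₃COO⁻: pKₐ(CF₃COOH) ≈ 0.2
CH₂=CHCH₂–NH₃⁺ loses NH₃: pKₐ(NH₄⁺) ≈ 9.2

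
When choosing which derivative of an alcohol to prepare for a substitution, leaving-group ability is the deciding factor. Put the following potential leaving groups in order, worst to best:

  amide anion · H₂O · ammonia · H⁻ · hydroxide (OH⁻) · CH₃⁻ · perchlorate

A good leaving group is a weak base: the lower the pKₐ of its conjugate acid, the more readily it departs.
perchlorate: pKₐ(HClO₄) ≈ -10
H₂O: pKₐ(H₃O⁺) ≈ -1.7
ammonia: pKₐ(NH₄⁺) ≈ 9.2
hydroxide (OH⁻): pKₐ(H₂O) ≈ 15.7
H⁻: pKₐ(H₂) ≈ 36
amide anion: pKₐ(NH₃) ≈ 38
CH₃⁻: pKₐ(CH₄) ≈ 48
Listed from poorest to best leaving group as asked.

CH₃⁻ < amide anion < H⁻ < hydroxide (OH⁻) < ammonia < H₂O < perchlorate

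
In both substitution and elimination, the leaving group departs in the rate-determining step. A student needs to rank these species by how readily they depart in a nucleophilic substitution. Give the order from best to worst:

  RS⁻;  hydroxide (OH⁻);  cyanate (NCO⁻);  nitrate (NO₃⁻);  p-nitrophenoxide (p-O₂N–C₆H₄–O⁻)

nitrate (NO₃⁻) > cyanate (NCO⁻) > p-nitrophenoxide (p-O₂N–C₆H₄–O⁻) > RS⁻ > hydroxide (OH⁻)

A good leaving group is a weak base: the lower the pKₐ of its conjugate acid, the more readily it departs.
nitrate (NO₃⁻): pKₐ(HNO₃) ≈ -1.3 — resonance-delocalised over three oxygens
cyanate (NCO⁻): pKₐ(HOCN) ≈ 3.5 — resonance between N and O
p-nitrophenoxide (p-O₂N–C₆H₄–O⁻): pKₐ(p-nitrophenol) ≈ 7.2 — nitro group delocalises the charge; the classic chromogenic LG
RS⁻: pKₐ(RSH (a thiol)) ≈ 10.5 — moderately basic; rarely leaves without activation
hydroxide (OH⁻): pKₐ(H₂O) ≈ 15.7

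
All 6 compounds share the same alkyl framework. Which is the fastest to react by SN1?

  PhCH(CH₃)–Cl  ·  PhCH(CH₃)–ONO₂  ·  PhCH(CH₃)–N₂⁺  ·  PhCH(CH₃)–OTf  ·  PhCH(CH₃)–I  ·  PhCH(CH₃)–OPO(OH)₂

PhCH(CH₃)–N₂⁺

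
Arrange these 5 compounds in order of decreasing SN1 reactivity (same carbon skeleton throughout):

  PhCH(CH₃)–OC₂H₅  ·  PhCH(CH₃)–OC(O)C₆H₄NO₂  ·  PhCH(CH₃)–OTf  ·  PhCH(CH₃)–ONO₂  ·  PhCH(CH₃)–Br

The skeletons are identical, so relative rate is governed entirely by leaving-group ability.
The more stable X⁻ (or X) is on its own — i.e. the weaker a base it is — the better a leaving group it makes.
PhCH(CH₃)–OTf loses OTf⁻: pKₐ(CF₃SO₃H (triflic acid)) ≈ -14
PhCH(CH₃)–Br loses Br⁻: pKₐ(HBr) ≈ -9
PhCH(CH₃)–ONO₂ loses NO₃⁻: pKₐ(HNO₃) ≈ -1.3
PhCH(CH₃)–OC(O)C₆H₄NO₂ loses p-O₂N–C₆H₄–COO⁻: pKₐ(p-nitrobenzoic acid) ≈ 3.4
PhCH(CH₃)–OC₂H₅ loses CH₃CH₂O⁻: pKₐ(CH₃CH₂OH) ≈ 16

PhCH(CH₃)–OTf > PhCH(CH₃)–Br > PhCH(CH₃)–ONO₂ > PhCH(CH₃)–OC(O)C₆H₄NO₂ > PhCH(CH₃)–OC₂H₅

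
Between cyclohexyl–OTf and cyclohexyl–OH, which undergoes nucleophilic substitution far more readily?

From cyclohexyl–OH the departing group would be OH⁻ (pKₐ(H₂O) ≈ 15.7). Strong base; essentially never leaves without prior activation.
From cyclohexyl–OTf the leaving group is OTf⁻ (pKₐ(CF₃SO₃H (triflic acid)) ≈ -14). Charge spread over three oxygens and a CF₃ group; the premier leaving group in synthesis.
(In practice cyclohexyl–OTf is made from cyclohexyl–OH by treatment with Tf₂O / 2,6-lutidine, converting the hydroxyl into a triflate.)

cyclohexyl–OTf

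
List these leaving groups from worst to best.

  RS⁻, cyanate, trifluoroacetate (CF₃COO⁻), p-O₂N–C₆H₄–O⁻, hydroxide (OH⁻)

hydroxide (OH⁻) < RS⁻ < p-O₂N–C₆H₄–O⁻ < cyanate < trifluoroacetate (CF₃COO⁻)

Rank by basicity of the departing species: weakest base leaves most easily.
trifluoroacetate (CF₃COO⁻): pKₐ(CF₃COOH) ≈ 0.2 — strongly electron-withdrawing CF₃ stabilises the carboxylate
cyanate: pKₐ(HOCN) ≈ 3.5 — resonance between N and O
p-O₂N–C₆H₄–O⁻: pKₐ(p-nitrophenol) ≈ 7.2 — nitro group delocalises the charge; the classic chromogenic LG
RS⁻: pKₐ(RSH (a thiol)) ≈ 10.5
hydroxide (OH⁻): pKₐ(H₂O) ≈ 15.7 — strong base; essentially never leaves without prior activation
Reversing gives the worst-to-best order requested.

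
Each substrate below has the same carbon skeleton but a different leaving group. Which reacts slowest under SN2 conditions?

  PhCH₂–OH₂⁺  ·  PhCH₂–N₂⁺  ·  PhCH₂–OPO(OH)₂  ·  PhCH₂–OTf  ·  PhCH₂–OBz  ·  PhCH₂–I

Identical carbon frameworks mean the comparison reduces to leaving-group quality.
The more stable X⁻ (or X) is on its own — i.e. the weaker a base it is — the better a leaving group it makes.
PhCH₂–N₂⁺ loses N₂: no meaningful conjugate acid; N₂ departs as an exceptionally stable neutral molecule
PhCH₂–OTf loses OTf⁻: pKₐ(CF₃SO₃H (triflic acid)) ≈ -14
PhCH₂–I loses I⁻: pKₐ(HI) ≈ -10
PhCH₂–OH₂⁺ loses H₂O: pKₐ(H₃O⁺) ≈ -1.7
PhCH₂–OPO(OH)₂ loses H₂PO₄⁻: pKₐ(H₃PO₄) ≈ 2.1
PhCH₂–OBz loses PhCOO⁻: pKₐ(C₆H₅COOH) ≈ 4.2

PhCH₂–OBz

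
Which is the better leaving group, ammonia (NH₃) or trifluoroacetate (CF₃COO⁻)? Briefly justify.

trifluoroacetate (CF₃COO⁻)

trifluoroacetate (CF₃COO⁻) is the better leaving group.
pKₐ(CF₃COOH) ≈ 0.2 versus pKₐ(NH₄⁺) ≈ 9.2: trifluoroacetate (CF₃COO⁻) is the much weaker base.
Strongly electron-withdrawing CF₃ stabilises the carboxylate.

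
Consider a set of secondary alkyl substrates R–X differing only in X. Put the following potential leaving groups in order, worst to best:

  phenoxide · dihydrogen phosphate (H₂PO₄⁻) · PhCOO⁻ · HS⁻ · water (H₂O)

phenoxide < HS⁻ < PhCOO⁻ < dihydrogen phosphate (H₂PO₄⁻) < water (H₂O)

The more stable X⁻ (or X) is on its own — i.e. the weaker a base it is — the better a leaving group it makes.
water (H₂O): pKₐ(H₃O⁺) ≈ -1.7 — neutral; leaves from a protonated alcohol (R–OH₂⁺)
dihydrogen phosphate (H₂PO₄⁻): pKₐ(H₃PO₄) ≈ 2.1
PhCOO⁻: pKₐ(C₆H₅COOH) ≈ 4.2
HS⁻: pKₐ(H₂S) ≈ 7 — larger and more polarisable than the oxygen analogue
phenoxide: pKₐ(C₆H₅OH (phenol)) ≈ 10 — resonance into the ring helps, but still a poor LG
Listed from poorest to best leaving group as asked.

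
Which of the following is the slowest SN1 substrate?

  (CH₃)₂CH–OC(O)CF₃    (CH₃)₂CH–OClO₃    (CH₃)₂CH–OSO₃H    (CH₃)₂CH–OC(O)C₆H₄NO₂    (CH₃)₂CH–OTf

With the same alkyl group throughout, only the leaving group differentiates the rates.
The more stable X⁻ (or X) is on its own — i.e. the weaker a base it is — the better a leaving group it makes.
(CH₃)₂CH–OTf loses OTf⁻: pKₐ(CF₃SO₃H (triflic acid)) ≈ -14
(CH₃)₂CH–OClO₃ loses ClO₄⁻: pKₐ(HClO₄) ≈ -10
(CH₃)₂CH–OSO₃H loses HSO₄⁻: pKₐ(H₂SO₄) ≈ -3
(CH₃)₂CH–OC(O)CF₃ loses CF₃COO⁻: pKₐ(CF₃COOH) ≈ 0.2
(CH₃)₂CH–OC(O)C₆H₄NO₂ loses p-O₂N–C₆H₄–COO⁻: pKₐ(p-nitrobenzoic acid) ≈ 3.4

(CH₃)₂CH–OC(O)C₆H₄NO₂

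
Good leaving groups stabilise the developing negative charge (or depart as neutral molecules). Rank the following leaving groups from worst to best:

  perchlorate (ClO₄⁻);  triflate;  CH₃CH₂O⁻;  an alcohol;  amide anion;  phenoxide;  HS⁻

amide anion < CH₃CH₂O⁻ < phenoxide < HS⁻ < an alcohol < perchlorate (ClO₄⁻) < triflate

Rank by basicity of the departing species: weakest base leaves most easily.
triflate: pKₐ(CF₃SO₃H (triflic acid)) ≈ -14
perchlorate (ClO₄⁻): pKₐ(HClO₄) ≈ -10
an alcohol: pKₐ(R'OH₂⁺) ≈ -2.4
HS⁻: pKₐ(H₂S) ≈ 7
phenoxide: pKₐ(C₆H₅OH (phenol)) ≈ 10
CH₃CH₂O⁻: pKₐ(CH₃CH₂OH) ≈ 16
amide anion: pKₐ(NH₃) ≈ 38
The question asks for worst first, so the sequence is read in increasing leaving-group ability.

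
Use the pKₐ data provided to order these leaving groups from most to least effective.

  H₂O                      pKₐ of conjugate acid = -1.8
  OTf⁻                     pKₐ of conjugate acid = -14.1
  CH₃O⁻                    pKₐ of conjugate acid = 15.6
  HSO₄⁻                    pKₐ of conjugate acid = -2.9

Lower conjugate-acid pKₐ ⇒ weaker base ⇒ better leaving group.
Sorting by the given values: OTf⁻ (-14.1), HSO₄⁻ (-2.9), H₂O (-1.8), CH₃O⁻ (15.6).

OTf⁻ > HSO₄⁻ > H₂O > CH₃O⁻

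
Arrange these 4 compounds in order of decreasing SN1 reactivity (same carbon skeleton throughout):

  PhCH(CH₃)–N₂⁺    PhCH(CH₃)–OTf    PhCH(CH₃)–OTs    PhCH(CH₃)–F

The skeletons are identical, so relative rate is governed entirely by leaving-group ability.
The more stable X⁻ (or X) is on its own — i.e. the weaker a base it is — the better a leaving group it makes.
PhCH(CH₃)–N₂⁺ loses N₂: no meaningful conjugate acid; N₂ departs as an exceptionally stable neutral molecule
PhCH(CH₃)–OTf loses OTf⁻: pKₐ(CF₃SO₃H (triflic acid)) ≈ -14
PhCH(CH₃)–OTs loses OTs⁻: pKₐ(p-CH₃C₆H₄SO₃H (TsOH)) ≈ -2.8
PhCH(CH₃)–F loses F⁻: pKₐ(HF) ≈ 3.2

PhCH(CH₃)–N₂⁺ > PhCH(CH₃)–OTf > PhCH(CH₃)–OTs > PhCH(CH₃)–F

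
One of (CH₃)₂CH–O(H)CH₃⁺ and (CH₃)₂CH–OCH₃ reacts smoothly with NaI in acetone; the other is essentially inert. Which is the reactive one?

From (CH₃)₂CH–OCH₃ the departing group would be CH₃O⁻ (pKₐ(CH₃OH) ≈ 15.5). Strong base; alkoxides do not leave unassisted.
From (CH₃)₂CH–O(H)CH₃⁺ the leaving group is R'OH (pKₐ(R'OH₂⁺) ≈ -2.4). Neutral; leaves from a protonated ether (an oxonium ion, R–O(H)R'⁺).
(In practice (CH₃)₂CH–O(H)CH₃⁺ is made from (CH₃)₂CH–OCH₃ by protonation with concentrated HI, allowing neutral methanol, rather than methoxide, to depart.)

(CH₃)₂CH–O(H)CH₃⁺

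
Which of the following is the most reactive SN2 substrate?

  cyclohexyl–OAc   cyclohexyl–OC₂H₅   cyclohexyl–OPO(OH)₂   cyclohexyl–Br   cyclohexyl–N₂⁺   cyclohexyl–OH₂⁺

cyclohexyl–N₂⁺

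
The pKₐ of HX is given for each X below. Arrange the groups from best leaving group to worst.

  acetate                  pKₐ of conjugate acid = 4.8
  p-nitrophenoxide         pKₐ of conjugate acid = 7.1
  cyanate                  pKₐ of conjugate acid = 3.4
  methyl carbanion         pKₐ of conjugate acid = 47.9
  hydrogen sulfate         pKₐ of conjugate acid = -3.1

Lower conjugate-acid pKₐ ⇒ weaker base ⇒ better leaving group.
Sorting by the given values: hydrogen sulfate (-3.1), cyanate (3.4), acetate (4.8), p-nitrophenoxide (7.1), methyl carbanion (47.9).

hydrogen sulfate > cyanate > acetate > p-nitrophenoxide > methyl carbanion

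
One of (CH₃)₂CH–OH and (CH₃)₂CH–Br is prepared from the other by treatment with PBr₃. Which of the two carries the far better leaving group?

(CH₃)₂CH–Br

From (CH₃)₂CH–OH the departing group would be OH⁻ (pKₐ(H₂O) ≈ 15.7). Strong base; essentially never leaves without prior activation.
From (CH₃)₂CH–Br the leaving group is Br⁻ (pKₐ(HBr) ≈ -9). Weak base; good leaving group.
Treatment with PBr₃ works by replacing the hydroxyl with bromide, making (CH₃)₂CH–Br enormously more reactive.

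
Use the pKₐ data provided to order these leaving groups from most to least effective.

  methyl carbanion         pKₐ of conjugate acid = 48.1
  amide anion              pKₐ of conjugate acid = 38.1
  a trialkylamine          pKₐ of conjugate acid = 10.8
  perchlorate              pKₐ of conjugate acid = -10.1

perchlorate > a trialkylamine > amide anion > methyl carbanion

Lower conjugate-acid pKₐ ⇒ weaker base ⇒ better leaving group.
Sorting by the given values: perchlorate (-10.1), a trialkylamine (10.8), amide anion (38.1), methyl carbanion (48.1).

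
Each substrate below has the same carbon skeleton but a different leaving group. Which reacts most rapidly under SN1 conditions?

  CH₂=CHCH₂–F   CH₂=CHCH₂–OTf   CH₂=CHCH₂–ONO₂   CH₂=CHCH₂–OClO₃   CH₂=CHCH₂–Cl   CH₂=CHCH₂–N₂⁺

Identical carbon frameworks mean the comparison reduces to leaving-group quality.
The more stable X⁻ (or X) is on its own — i.e. the weaker a base it is — the better a leaving group it makes.
CH₂=CHCH₂–N₂⁺ loses N₂: no meaningful conjugate acid; N₂ departs as an exceptionally stable neutral molecule
CH₂=CHCH₂–OTf loses OTf⁻: pKₐ(CF₃SO₃H (triflic acid)) ≈ -14
CH₂=CHCH₂–OClO₃ loses ClO₄⁻: pKₐ(HClO₄) ≈ -10
CH₂=CHCH₂–Cl loses Cl⁻: pKₐ(HCl) ≈ -7
CH₂=CHCH₂–ONO₂ loses NO₃⁻: pKₐ(HNO₃) ≈ -1.3
CH₂=CHCH₂–F loses F⁻: pKₐ(HF) ≈ 3.2

CH₂=CHCH₂–N₂⁺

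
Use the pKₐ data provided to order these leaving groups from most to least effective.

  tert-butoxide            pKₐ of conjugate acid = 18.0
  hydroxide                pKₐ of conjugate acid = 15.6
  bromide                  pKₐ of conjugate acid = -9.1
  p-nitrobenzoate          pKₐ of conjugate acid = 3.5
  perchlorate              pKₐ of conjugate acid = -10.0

Lower conjugate-acid pKₐ ⇒ weaker base ⇒ better leaving group.
Sorting by the given values: perchlorate (-10.0), bromide (-9.1), p-nitrobenzoate (3.5), hydroxide (15.6), tert-butoxide (18.0).

perchlorate > bromide > p-nitrobenzoate > hydroxide > tert-butoxide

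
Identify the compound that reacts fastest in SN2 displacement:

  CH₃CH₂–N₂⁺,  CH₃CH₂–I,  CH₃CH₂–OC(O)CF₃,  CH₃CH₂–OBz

CH₃CH₂–N₂⁺

Same R in every case — rank the leaving groups.
The more stable X⁻ (or X) is on its own — i.e. the weaker a base it is — the better a leaving group it makes.
CH₃CH₂–N₂⁺ loses N₂: no meaningful conjugate acid; N₂ departs as an exceptionally stable neutral molecule
CH₃CH₂–I loses I⁻: pKₐ(HI) ≈ -10
CH₃CH₂–OC(O)CF₃ loses CF₃COO⁻: pKₐ(CF₃COOH) ≈ 0.2
CH₃CH₂–OBz loses PhCOO⁻: pKₐ(C₆H₅COOH) ≈ 4.2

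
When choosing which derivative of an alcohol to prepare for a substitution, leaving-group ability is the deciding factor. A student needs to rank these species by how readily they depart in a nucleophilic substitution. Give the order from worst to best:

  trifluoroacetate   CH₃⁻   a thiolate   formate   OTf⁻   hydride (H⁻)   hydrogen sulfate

CH₃⁻ < hydride (H⁻) < a thiolate < formate < trifluoroacetate < hydrogen sulfate < OTf⁻

The more stable X⁻ (or X) is on its own — i.e. the weaker a base it is — the better a leaving group it makes.
OTf⁻: pKₐ(CF₃SO₃H (triflic acid)) ≈ -14 — charge spread over three oxygens and a CF₃ group; the premier leaving group in synthesis
hydrogen sulfate: pKₐ(H₂SO₄) ≈ -3
trifluoroacetate: pKₐ(CF₃COOH) ≈ 0.2 — strongly electron-withdrawing CF₃ stabilises the carboxylate
formate: pKₐ(HCOOH) ≈ 3.8
a thiolate: pKₐ(RSH (a thiol)) ≈ 10.5
hydride (H⁻): pKₐ(H₂) ≈ 36 — extremely strong base; leaves only in special hydride-transfer contexts
CH₃⁻: pKₐ(CH₄) ≈ 48 — unstabilised carbanion; the worst conceivable leaving group
The question asks for worst first, so the sequence is read in increasing leaving-group ability.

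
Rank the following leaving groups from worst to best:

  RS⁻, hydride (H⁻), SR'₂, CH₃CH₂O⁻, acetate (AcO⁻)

The more stable X⁻ (or X) is on its own — i.e. the weaker a base it is — the better a leaving group it makes.
SR'₂: pKₐ(R'₂SH⁺) ≈ -7
acetate (AcO⁻): pKₐ(CH₃COOH) ≈ 4.8
RS⁻: pKₐ(RSH (a thiol)) ≈ 10.5
CH₃CH₂O⁻: pKₐ(CH₃CH₂OH) ≈ 16
hydride (H⁻): pKₐ(H₂) ≈ 36
The question asks for worst first, so the sequence is read in increasing leaving-group ability.

hydride (H⁻) < CH₃CH₂O⁻ < RS⁻ < acetate (AcO⁻) < SR'₂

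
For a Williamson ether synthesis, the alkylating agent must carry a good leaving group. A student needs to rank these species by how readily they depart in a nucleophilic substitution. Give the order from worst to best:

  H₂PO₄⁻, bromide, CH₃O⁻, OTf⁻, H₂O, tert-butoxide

OTf⁻: pKₐ(CF₃SO₃H (triflic acid)) ≈ -14
bromide: pKₐ(HBr) ≈ -9
H₂O: pKₐ(H₃O⁺) ≈ -1.7
H₂PO₄⁻: pKₐ(H₃PO₄) ≈ 2.1
CH₃O⁻: pKₐ(CH₃OH) ≈ 15.5
tert-butoxide: pKₐ(t-BuOH) ≈ 18
Listed from poorest to best leaving group as asked.

tert-butoxide < CH₃O⁻ < H₂PO₄⁻ < H₂O < bromide < OTf⁻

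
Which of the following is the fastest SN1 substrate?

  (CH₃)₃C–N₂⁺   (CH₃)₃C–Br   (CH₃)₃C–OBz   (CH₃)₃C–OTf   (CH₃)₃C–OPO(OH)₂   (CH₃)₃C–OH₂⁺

(CH₃)₃C–N₂⁺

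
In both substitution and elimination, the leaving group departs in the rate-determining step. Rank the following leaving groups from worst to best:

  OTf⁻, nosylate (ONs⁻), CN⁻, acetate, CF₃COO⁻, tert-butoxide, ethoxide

tert-butoxide < ethoxide < CN⁻ < acetate < CF₃COO⁻ < nosylate (ONs⁻) < OTf⁻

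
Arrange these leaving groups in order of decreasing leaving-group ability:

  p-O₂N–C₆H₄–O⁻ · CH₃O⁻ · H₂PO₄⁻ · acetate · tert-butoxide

H₂PO₄⁻ > acetate > p-O₂N–C₆H₄–O⁻ > CH₃O⁻ > tert-butoxide

H₂PO₄⁻: pKₐ(H₃PO₄) ≈ 2.1
acetate: pKₐ(CH₃COOH) ≈ 4.8
p-O₂N–C₆H₄–O⁻: pKₐ(p-nitrophenol) ≈ 7.2
CH₃O⁻: pKₐ(CH₃OH) ≈ 15.5
tert-butoxide: pKₐ(t-BuOH) ≈ 18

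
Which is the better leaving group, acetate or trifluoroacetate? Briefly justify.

trifluoroacetate is the better leaving group.
pKₐ(CF₃COOH) ≈ 0.2 versus pKₐ(CH₃COOH) ≈ 4.8: trifluoroacetate is the much weaker base.
Strongly electron-withdrawing CF₃ stabilises the carboxylate.

trifluoroacetate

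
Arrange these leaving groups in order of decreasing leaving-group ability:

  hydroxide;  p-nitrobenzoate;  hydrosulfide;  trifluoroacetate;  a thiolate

trifluoroacetate > p-nitrobenzoate > hydrosulfide > a thiolate > hydroxide

trifluoroacetate: pKₐ(CF₃COOH) ≈ 0.2
p-nitrobenzoate: pKₐ(p-nitrobenzoic acid) ≈ 3.4
hydrosulfide: pKₐ(H₂S) ≈ 7
a thiolate: pKₐ(RSH (a thiol)) ≈ 10.5
hydroxide: pKₐ(H₂O) ≈ 15.7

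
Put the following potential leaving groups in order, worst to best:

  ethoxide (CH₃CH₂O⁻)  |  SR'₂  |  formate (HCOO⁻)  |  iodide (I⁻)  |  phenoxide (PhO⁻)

iodide (I⁻): pKₐ(HI) ≈ -10
SR'₂: pKₐ(R'₂SH⁺) ≈ -7
formate (HCOO⁻): pKₐ(HCOOH) ≈ 3.8
phenoxide (PhO⁻): pKₐ(C₆H₅OH (phenol)) ≈ 10 — resonance into the ring helps, but still a poor LG
ethoxide (CH₃CH₂O⁻): pKₐ(CH₃CH₂OH) ≈ 16 — strong base; alkoxides do not leave unassisted
The question asks for worst first, so the sequence is read in increasing leaving-group ability.

ethoxide (CH₃CH₂O⁻) < phenoxide (PhO⁻) < formate (HCOO⁻) < SR'₂ < iodide (I⁻)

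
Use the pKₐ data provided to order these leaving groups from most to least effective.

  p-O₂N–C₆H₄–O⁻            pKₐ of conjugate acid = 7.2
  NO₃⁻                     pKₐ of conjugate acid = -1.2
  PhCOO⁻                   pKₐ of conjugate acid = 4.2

Lower conjugate-acid pKₐ ⇒ weaker base ⇒ better leaving group.
Sorting by the given values: NO₃⁻ (-1.2), PhCOO⁻ (4.2), p-O₂N–C₆H₄–O⁻ (7.2).

NO₃⁻ > PhCOO⁻ > p-O₂N–C₆H₄–O⁻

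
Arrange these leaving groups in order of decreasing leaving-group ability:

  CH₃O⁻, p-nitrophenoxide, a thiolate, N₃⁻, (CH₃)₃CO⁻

N₃⁻ > p-nitrophenoxide > a thiolate > CH₃O⁻ > (CH₃)₃CO⁻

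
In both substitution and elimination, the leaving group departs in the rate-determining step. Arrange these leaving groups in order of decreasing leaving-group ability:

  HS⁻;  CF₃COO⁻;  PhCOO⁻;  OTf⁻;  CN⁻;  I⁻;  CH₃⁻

OTf⁻ > I⁻ > CF₃COO⁻ > PhCOO⁻ > HS⁻ > CN⁻ > CH₃⁻

The more stable X⁻ (or X) is on its own — i.e. the weaker a base it is — the better a leaving group it makes.
OTf⁻: pKₐ(CF₃SO₃H (triflic acid)) ≈ -14
I⁻: pKₐ(HI) ≈ -10 — large, highly polarisable; very weak base
CF₃COO⁻: pKₐ(CF₃COOH) ≈ 0.2 — strongly electron-withdrawing CF₃ stabilises the carboxylate
PhCOO⁻: pKₐ(C₆H₅COOH) ≈ 4.2 — aryl carboxylate
HS⁻: pKₐ(H₂S) ≈ 7 — larger and more polarisable than the oxygen analogue
CN⁻: pKₐ(HCN) ≈ 9.2 — sp carbon stabilises the charge somewhat, but still a poor LG
CH₃⁻: pKₐ(CH₄) ≈ 48 — unstabilised carbanion; the worst conceivable leaving group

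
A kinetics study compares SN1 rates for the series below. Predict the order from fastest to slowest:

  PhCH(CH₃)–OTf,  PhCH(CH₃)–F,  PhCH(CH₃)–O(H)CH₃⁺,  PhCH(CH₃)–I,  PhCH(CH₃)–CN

Identical carbon frameworks mean the comparison reduces to leaving-group quality.
A good leaving group is a weak base: the lower the pKₐ of its conjugate acid, the more readily it departs.
PhCH(CH₃)–OTf loses OTf⁻: pKₐ(CF₃SO₃H (triflic acid)) ≈ -14
PhCH(CH₃)–I loses I⁻: pKₐ(HI) ≈ -10
PhCH(CH₃)–O(H)CH₃⁺ loses R'OH: pKₐ(R'OH₂⁺) ≈ -2.4
PhCH(CH₃)–F loses F⁻: pKₐ(HF) ≈ 3.2
PhCH(CH₃)–CN loses CN⁻: pKₐ(HCN) ≈ 9.2

PhCH(CH₃)–OTf > PhCH(CH₃)–I > PhCH(CH₃)–O(H)CH₃⁺ > PhCH(CH₃)–F > PhCH(CH₃)–CN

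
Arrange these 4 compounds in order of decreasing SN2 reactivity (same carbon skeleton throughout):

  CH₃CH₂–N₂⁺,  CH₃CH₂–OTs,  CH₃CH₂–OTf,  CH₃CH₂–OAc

Identical carbon frameworks mean the comparison reduces to leaving-group quality.
Rank by basicity of the departing species: weakest base leaves most easily.
CH₃CH₂–N₂⁺ loses N₂: no meaningful conjugate acid; N₂ departs as an exceptionally stable neutral molecule
CH₃CH₂–OTf loses OTf⁻: pKₐ(CF₃SO₃H (triflic acid)) ≈ -14
CH₃CH₂–OTs loses OTs⁻: pKₐ(p-CH₃C₆H₄SO₃H (TsOH)) ≈ -2.8
CH₃CH₂–OAc loses AcO⁻: pKₐ(CH₃COOH) ≈ 4.8

CH₃CH₂–N₂⁺ > CH₃CH₂–OTf > CH₃CH₂–OTs > CH₃CH₂–OAc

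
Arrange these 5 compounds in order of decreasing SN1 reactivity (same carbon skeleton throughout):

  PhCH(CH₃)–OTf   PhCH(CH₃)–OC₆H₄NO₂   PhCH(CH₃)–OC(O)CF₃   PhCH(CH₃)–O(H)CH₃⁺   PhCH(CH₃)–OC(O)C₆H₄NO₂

PhCH(CH₃)–OTf > PhCH(CH₃)–O(H)CH₃⁺ > PhCH(CH₃)–OC(O)CF₃ > PhCH(CH₃)–OC(O)C₆H₄NO₂ > PhCH(CH₃)–OC₆H₄NO₂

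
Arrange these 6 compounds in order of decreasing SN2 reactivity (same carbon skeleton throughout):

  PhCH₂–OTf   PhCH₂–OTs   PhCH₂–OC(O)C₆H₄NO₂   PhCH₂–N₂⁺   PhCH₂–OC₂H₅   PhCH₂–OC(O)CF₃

The skeletons are identical, so relative rate is governed entirely by leaving-group ability.
A good leaving group is a weak base: the lower the pKₐ of its conjugate acid, the more readily it departs.
PhCH₂–N₂⁺ loses N₂: no meaningful conjugate acid; N₂ departs as an exceptionally stable neutral molecule
PhCH₂–OTf loses OTf⁻: pKₐ(CF₃SO₃H (triflic acid)) ≈ -14
PhCH₂–OTs loses OTs⁻: pKₐ(p-CH₃C₆H₄SO₃H (TsOH)) ≈ -2.8
PhCH₂–OC(O)CF₃ loses CF₃COO⁻: pKₐ(CF₃COOH) ≈ 0.2
PhCH₂–OC(O)C₆H₄NO₂ loses p-O₂N–C₆H₄–COO⁻: pKₐ(p-nitrobenzoic acid) ≈ 3.4
PhCH₂–OC₂H₅ loses CH₃CH₂O⁻: pKₐ(CH₃CH₂OH) ≈ 16

PhCH₂–N₂⁺ > PhCH₂–OTf > PhCH₂–OTs > PhCH₂–OC(O)CF₃ > PhCH₂–OC(O)C₆H₄NO₂ > PhCH₂–OC₂H₅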